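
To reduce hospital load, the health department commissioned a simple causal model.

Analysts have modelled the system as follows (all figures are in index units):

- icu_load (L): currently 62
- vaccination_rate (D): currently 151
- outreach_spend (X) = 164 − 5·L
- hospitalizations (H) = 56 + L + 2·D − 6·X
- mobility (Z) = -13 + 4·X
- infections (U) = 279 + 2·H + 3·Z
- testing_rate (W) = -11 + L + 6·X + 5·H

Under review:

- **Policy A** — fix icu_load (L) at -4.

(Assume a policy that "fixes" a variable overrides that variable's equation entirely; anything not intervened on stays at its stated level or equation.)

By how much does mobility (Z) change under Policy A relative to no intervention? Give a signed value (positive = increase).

1320

Baseline:
  L = 62
  X = 164 − 5·62 = -146
  Z = -13 + 4·(-146) = -597
Policy A (L := -4):
  L = -4
  X = 164 − 5·(-4) = 184
  Z = -13 + 4·184 = 723
Change in Z: 723 − (-597) = 1320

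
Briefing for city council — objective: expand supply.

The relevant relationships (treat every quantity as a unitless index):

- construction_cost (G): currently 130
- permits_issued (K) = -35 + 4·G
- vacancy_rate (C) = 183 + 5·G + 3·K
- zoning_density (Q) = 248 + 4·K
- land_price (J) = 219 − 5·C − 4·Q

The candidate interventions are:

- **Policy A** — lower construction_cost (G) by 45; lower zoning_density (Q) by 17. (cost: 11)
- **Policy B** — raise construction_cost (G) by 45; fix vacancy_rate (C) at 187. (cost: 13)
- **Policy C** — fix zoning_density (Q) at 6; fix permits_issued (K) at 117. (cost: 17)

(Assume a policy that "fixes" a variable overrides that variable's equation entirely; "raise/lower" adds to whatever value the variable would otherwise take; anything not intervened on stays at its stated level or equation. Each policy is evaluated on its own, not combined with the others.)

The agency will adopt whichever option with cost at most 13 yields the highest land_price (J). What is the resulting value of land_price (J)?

-12348

Policy A (G − 45, Q − 17):
  G = 130 − 45 = 85
  K = -35 + 4·85 = 305
  C = 183 + 5·85 + 3·305 = 1523
  Q = 248 + 4·305 (−17 from intervention) = 1451
  J = 219 − 5·1523 − 4·1451 = -13200
Policy B (G + 45, C := 187):
  G = 130 + 45 = 175
  K = -35 + 4·175 = 665
  C = 187
  Q = 248 + 4·665 = 2908
  J = 219 − 5·187 − 4·2908 = -12348
Comparing — Policy A: J=-13200, Policy B: J=-12348. Highest is -12348 (Policy B).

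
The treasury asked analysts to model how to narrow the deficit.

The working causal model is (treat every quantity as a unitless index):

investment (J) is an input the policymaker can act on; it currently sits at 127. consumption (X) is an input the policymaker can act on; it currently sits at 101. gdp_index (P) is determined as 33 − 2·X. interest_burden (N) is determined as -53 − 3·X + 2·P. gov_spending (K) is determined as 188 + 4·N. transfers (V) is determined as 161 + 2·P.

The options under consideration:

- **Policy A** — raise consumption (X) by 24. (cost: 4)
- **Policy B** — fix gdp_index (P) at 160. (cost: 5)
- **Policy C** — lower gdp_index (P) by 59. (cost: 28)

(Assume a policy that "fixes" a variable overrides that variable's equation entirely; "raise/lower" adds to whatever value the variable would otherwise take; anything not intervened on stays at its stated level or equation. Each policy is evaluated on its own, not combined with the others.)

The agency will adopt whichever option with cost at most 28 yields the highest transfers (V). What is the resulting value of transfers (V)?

Policy A (X + 24):
  X = 101 + 24 = 125
  P = 33 − 2·125 = -217
  V = 161 + 2·(-217) = -273
Policy B (P := 160):
  X = 101
  P = 160
  V = 161 + 2·160 = 481
Policy C (P − 59):
  X = 101
  P = 33 − 2·101 (−59 from intervention) = -228
  V = 161 + 2·(-228) = -295
Comparing — Policy A: V=-273, Policy B: V=481, Policy C: V=-295. Highest is 481 (Policy B).

481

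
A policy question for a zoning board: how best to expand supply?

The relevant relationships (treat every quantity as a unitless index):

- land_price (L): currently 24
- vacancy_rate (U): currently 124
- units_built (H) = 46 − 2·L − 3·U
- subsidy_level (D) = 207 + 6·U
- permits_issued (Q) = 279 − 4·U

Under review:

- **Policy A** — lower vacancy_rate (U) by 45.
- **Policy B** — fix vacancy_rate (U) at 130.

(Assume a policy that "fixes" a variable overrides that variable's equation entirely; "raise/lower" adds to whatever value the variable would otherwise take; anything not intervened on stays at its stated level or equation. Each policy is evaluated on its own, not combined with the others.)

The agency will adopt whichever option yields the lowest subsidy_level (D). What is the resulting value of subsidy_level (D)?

Policy A (U − 45):
  U = 124 − 45 = 79
  D = 207 + 6·79 = 681
Policy B (U := 130):
  U = 130
  D = 207 + 6·130 = 987
Comparing — Policy A: D=681, Policy B: D=987. Lowest is 681 (Policy A).

681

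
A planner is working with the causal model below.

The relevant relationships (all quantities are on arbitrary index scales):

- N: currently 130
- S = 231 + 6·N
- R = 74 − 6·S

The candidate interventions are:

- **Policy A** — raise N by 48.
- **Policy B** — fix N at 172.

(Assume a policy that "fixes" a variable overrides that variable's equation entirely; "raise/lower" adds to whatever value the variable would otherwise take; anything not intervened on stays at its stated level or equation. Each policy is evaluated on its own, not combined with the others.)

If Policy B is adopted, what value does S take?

1263

Policy B (N := 172):
  N = 172
  S = 231 + 6·172 = 1263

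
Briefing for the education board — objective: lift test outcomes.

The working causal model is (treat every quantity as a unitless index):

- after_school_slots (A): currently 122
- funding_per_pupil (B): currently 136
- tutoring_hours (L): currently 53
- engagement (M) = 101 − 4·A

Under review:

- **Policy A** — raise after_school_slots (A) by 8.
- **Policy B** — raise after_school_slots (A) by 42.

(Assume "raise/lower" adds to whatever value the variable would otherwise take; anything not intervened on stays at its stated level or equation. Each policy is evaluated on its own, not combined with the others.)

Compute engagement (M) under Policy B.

Policy B (A + 42):
  A = 122 + 42 = 164
  M = 101 − 4·164 = -555

-555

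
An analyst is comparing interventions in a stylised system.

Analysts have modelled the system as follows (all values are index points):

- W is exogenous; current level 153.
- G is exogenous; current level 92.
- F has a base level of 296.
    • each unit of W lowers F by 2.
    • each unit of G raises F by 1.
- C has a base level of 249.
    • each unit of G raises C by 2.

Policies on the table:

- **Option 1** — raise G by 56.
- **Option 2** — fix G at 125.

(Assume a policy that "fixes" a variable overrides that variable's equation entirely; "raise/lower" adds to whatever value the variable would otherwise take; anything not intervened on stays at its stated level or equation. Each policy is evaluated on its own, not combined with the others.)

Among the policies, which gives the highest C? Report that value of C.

545

Option 1 (G + 56):
  G = 92 + 56 = 148
  C = 249 + 2·148 = 545
Option 2 (G := 125):
  G = 125
  C = 249 + 2·125 = 499
Comparing — Option 1: C=545, Option 2: C=499. Highest is 545 (Option 1).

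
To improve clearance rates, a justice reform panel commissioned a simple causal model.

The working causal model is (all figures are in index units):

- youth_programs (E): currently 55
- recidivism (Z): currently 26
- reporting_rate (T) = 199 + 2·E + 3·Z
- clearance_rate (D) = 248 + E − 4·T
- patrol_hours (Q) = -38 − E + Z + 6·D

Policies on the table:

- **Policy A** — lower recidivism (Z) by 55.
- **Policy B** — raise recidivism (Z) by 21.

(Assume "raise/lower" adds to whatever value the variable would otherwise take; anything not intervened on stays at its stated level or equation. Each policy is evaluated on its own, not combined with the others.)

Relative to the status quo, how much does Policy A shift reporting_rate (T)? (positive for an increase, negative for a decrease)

Baseline:
  E = 55
  Z = 26
  T = 199 + 2·55 + 3·26 = 387
Policy A (Z − 55):
  E = 55
  Z = 26 − 55 = -29
  T = 199 + 2·55 + 3·(-29) = 222
Change in T: 222 − 387 = -165

-165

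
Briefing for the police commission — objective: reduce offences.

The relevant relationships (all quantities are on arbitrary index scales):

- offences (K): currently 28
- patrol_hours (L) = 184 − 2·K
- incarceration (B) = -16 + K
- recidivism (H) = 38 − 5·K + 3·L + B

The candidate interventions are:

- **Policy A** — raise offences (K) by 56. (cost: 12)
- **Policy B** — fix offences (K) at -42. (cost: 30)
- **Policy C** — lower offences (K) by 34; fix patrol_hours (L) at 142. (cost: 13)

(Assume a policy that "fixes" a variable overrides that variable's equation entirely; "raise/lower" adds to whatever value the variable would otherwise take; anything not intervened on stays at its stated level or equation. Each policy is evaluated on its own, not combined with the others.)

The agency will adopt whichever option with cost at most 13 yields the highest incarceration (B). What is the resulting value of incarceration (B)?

68

Policy A (K + 56):
  K = 28 + 56 = 84
  B = -16 + 84 = 68
Policy C (K − 34, L := 142):
  K = 28 − 34 = -6
  B = -16 + (-6) = -22
Comparing — Policy A: B=68, Policy C: B=-22. Highest is 68 (Policy A).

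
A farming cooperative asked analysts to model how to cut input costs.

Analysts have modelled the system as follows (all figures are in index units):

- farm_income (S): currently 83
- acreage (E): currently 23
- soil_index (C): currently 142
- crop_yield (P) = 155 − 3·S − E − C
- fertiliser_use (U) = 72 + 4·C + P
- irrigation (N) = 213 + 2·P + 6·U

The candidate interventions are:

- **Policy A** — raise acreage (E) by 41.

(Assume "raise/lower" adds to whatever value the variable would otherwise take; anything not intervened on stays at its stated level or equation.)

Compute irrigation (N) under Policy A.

1653

Policy A (E + 41):
  S = 83
  E = 23 + 41 = 64
  C = 142
  P = 155 − 3·83 − 64 − 142 = -300
  U = 72 + 4·142 + (-300) = 340
  N = 213 + 2·(-300) + 6·340 = 1653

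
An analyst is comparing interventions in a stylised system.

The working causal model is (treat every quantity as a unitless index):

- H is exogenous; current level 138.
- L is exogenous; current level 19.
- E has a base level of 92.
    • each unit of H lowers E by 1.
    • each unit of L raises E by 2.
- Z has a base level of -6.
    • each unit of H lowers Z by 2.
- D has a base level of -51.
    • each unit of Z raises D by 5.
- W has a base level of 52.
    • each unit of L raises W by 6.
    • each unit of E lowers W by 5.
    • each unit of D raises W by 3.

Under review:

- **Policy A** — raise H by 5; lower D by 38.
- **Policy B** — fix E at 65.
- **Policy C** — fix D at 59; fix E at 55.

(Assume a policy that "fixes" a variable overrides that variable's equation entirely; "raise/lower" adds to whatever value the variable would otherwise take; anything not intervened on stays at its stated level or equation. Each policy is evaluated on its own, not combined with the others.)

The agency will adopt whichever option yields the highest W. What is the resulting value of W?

68

Policy A (H + 5, D − 38):
  H = 138 + 5 = 143
  L = 19
  E = 92 − 143 + 2·19 = -13
  Z = -6 − 2·143 = -292
  D = -51 + 5·(-292) (−38 from intervention) = -1549
  W = 52 + 6·19 − 5·(-13) + 3·(-1549) = -4416
Policy B (E := 65):
  H = 138
  L = 19
  E = 65
  Z = -6 − 2·138 = -282
  D = -51 + 5·(-282) = -1461
  W = 52 + 6·19 − 5·65 + 3·(-1461) = -4542
Policy C (D := 59, E := 55):
  H = 138
  L = 19
  E = 55
  Z = -6 − 2·138 = -282
  D = 59
  W = 52 + 6·19 − 5·55 + 3·59 = 68
Comparing — Policy A: W=-4416, Policy B: W=-4542, Policy C: W=68. Highest is 68 (Policy C).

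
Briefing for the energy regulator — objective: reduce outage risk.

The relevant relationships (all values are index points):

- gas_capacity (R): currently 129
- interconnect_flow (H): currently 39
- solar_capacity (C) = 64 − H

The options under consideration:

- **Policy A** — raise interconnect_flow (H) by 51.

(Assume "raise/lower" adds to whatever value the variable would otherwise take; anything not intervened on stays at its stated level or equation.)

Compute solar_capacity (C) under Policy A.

-26

Policy A (H + 51):
  H = 39 + 51 = 90
  C = 64 − 90 = -26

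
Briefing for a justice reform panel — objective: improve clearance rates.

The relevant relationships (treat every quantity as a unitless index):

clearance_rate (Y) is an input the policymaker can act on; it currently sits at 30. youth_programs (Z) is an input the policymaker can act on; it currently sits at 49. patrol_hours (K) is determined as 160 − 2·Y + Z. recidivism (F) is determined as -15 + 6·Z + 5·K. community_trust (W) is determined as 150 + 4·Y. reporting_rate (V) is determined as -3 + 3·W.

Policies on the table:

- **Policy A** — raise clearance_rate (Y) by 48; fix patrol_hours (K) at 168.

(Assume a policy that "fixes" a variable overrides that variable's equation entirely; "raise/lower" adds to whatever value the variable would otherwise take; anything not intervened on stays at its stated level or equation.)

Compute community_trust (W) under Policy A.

Policy A (Y + 48, K := 168):
  Y = 30 + 48 = 78
  W = 150 + 4·78 = 462

462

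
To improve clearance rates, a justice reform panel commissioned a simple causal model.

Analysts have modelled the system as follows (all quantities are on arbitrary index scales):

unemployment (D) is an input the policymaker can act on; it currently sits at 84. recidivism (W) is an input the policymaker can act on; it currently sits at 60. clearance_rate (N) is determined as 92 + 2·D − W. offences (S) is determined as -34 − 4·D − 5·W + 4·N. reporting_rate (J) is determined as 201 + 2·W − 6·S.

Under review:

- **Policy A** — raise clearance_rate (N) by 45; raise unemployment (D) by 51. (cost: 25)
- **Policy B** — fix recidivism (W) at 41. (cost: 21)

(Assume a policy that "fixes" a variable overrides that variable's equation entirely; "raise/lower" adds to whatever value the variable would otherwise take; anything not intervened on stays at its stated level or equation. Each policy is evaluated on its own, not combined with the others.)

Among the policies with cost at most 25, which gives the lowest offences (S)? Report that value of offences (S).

Policy A (N + 45, D + 51):
  D = 84 + 51 = 135
  W = 60
  N = 92 + 2·135 − 60 (+45 from intervention) = 347
  S = -34 − 4·135 − 5·60 + 4·347 = 514
Policy B (W := 41):
  D = 84
  W = 41
  N = 92 + 2·84 − 41 = 219
  S = -34 − 4·84 − 5·41 + 4·219 = 301
Comparing — Policy A: S=514, Policy B: S=301. Lowest is 301 (Policy B).

301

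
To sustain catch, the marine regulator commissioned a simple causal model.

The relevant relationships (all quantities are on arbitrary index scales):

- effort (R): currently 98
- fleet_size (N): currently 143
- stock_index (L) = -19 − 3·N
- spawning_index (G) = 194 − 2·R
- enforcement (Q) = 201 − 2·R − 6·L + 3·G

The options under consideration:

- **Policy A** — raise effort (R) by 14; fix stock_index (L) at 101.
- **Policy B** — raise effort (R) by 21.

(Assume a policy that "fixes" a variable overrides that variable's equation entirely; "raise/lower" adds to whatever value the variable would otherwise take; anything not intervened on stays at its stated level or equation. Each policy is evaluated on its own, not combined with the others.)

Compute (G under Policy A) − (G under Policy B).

Policy A (R + 14, L := 101):
  R = 98 + 14 = 112
  G = 194 − 2·112 = -30
Policy B (R + 21):
  R = 98 + 21 = 119
  G = 194 − 2·119 = -44
G: -30 − (-44) = 14

14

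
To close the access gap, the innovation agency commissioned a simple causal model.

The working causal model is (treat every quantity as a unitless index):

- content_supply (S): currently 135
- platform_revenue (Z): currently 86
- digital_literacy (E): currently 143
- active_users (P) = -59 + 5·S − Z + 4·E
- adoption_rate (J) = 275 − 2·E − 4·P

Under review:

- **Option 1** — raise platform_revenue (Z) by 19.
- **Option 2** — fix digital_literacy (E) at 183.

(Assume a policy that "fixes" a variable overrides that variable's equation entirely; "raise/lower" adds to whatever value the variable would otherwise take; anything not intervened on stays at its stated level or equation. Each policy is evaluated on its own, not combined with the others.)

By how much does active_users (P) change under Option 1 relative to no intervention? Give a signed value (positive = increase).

-19

Baseline:
  S = 135
  Z = 86
  E = 143
  P = -59 + 5·135 − 86 + 4·143 = 1102
Option 1 (Z + 19):
  S = 135
  Z = 86 + 19 = 105
  E = 143
  P = -59 + 5·135 − 105 + 4·143 = 1083
Change in P: 1083 − 1102 = -19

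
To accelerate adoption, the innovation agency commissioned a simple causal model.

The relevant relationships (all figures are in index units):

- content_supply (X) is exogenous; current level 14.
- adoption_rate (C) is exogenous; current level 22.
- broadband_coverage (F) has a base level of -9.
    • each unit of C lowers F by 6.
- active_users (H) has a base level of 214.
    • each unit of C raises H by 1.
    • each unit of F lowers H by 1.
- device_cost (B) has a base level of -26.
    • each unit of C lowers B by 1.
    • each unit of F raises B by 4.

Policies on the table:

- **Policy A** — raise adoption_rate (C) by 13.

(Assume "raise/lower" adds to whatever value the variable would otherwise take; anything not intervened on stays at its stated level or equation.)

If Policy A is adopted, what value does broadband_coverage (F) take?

-219

Policy A (C + 13):
  C = 22 + 13 = 35
  F = -9 − 6·35 = -219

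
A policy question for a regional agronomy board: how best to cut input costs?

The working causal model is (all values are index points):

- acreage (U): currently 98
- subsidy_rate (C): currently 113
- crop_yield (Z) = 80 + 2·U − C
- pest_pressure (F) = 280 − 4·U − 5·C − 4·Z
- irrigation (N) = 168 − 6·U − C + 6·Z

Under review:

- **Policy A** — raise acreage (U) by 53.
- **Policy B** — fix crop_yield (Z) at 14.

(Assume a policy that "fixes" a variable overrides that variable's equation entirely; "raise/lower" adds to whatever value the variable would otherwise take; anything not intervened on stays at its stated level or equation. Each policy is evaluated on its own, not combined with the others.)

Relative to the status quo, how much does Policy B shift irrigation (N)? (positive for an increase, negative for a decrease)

-894

Baseline:
  U = 98
  C = 113
  Z = 80 + 2·98 − 113 = 163
  N = 168 − 6·98 − 113 + 6·163 = 445
Policy B (Z := 14):
  U = 98
  C = 113
  Z = 14
  N = 168 − 6·98 − 113 + 6·14 = -449
Change in N: -449 − 445 = -894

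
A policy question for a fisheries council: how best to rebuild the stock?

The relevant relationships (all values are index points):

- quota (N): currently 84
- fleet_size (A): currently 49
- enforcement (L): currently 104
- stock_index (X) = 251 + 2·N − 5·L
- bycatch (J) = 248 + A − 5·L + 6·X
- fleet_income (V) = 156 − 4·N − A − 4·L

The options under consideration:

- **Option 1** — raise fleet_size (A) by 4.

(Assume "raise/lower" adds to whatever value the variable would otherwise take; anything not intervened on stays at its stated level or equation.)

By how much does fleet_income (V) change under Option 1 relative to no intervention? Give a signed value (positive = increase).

-4

Baseline:
  N = 84
  A = 49
  L = 104
  V = 156 − 4·84 − 49 − 4·104 = -645
Option 1 (A + 4):
  N = 84
  A = 49 + 4 = 53
  L = 104
  V = 156 − 4·84 − 53 − 4·104 = -649
Change in V: -649 − (-645) = -4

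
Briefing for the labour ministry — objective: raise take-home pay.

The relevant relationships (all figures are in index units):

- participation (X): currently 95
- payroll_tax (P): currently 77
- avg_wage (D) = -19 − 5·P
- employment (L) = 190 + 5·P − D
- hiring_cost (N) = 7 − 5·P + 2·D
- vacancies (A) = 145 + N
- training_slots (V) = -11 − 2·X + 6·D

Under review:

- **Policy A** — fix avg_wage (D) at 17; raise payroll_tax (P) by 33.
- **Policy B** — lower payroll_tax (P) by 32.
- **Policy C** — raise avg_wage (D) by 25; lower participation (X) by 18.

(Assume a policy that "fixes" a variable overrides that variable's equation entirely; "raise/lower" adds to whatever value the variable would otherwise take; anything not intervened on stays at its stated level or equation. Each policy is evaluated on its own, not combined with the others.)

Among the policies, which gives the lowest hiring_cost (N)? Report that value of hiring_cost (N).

Policy A (D := 17, P + 33):
  P = 77 + 33 = 110
  D = 17
  N = 7 − 5·110 + 2·17 = -509
Policy B (P − 32):
  P = 77 − 32 = 45
  D = -19 − 5·45 = -244
  N = 7 − 5·45 + 2·(-244) = -706
Policy C (D + 25, X − 18):
  P = 77
  D = -19 − 5·77 (+25 from intervention) = -379
  N = 7 − 5·77 + 2·(-379) = -1136
Comparing — Policy A: N=-509, Policy B: N=-706, Policy C: N=-1136. Lowest is -1136 (Policy C).

-1136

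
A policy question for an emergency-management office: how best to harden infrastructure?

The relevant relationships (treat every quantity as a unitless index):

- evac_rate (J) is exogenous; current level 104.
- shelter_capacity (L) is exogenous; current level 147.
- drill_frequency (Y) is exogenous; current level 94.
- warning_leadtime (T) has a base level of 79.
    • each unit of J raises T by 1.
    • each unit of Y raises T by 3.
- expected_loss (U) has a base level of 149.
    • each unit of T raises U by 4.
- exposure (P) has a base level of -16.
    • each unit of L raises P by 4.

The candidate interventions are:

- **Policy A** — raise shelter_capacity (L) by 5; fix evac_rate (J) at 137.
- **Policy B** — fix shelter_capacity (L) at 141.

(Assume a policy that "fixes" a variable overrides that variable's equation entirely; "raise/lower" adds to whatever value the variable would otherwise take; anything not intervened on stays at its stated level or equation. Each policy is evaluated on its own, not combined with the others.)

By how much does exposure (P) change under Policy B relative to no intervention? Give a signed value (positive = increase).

Baseline:
  L = 147
  P = -16 + 4·147 = 572
Policy B (L := 141):
  L = 141
  P = -16 + 4·141 = 548
Change in P: 548 − 572 = -24

-24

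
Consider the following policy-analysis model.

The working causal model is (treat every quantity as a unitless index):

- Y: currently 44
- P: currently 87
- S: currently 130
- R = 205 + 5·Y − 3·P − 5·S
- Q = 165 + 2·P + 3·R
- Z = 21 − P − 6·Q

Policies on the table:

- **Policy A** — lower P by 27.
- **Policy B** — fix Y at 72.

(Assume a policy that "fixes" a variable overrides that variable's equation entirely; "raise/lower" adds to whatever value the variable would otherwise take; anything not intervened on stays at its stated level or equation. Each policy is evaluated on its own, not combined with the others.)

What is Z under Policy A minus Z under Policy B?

Policy A (P − 27):
  Y = 44
  P = 87 − 27 = 60
  S = 130
  R = 205 + 5·44 − 3·60 − 5·130 = -405
  Q = 165 + 2·60 + 3·(-405) = -930
  Z = 21 − 60 − 6·(-930) = 5541
Policy B (Y := 72):
  Y = 72
  P = 87
  S = 130
  R = 205 + 5·72 − 3·87 − 5·130 = -346
  Q = 165 + 2·87 + 3·(-346) = -699
  Z = 21 − 87 − 6·(-699) = 4128
Z: 5541 − 4128 = 1413

1413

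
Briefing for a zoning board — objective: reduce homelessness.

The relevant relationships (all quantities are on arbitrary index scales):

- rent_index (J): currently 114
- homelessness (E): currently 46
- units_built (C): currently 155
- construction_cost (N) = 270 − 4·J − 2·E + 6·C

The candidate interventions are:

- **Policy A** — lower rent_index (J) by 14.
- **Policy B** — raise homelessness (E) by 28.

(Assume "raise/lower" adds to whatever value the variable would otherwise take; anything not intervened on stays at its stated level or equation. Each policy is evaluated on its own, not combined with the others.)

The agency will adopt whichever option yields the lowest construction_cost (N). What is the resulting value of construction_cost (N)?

596

Policy A (J − 14):
  J = 114 − 14 = 100
  E = 46
  C = 155
  N = 270 − 4·100 − 2·46 + 6·155 = 708
Policy B (E + 28):
  J = 114
  E = 46 + 28 = 74
  C = 155
  N = 270 − 4·114 − 2·74 + 6·155 = 596
Comparing — Policy A: N=708, Policy B: N=596. Lowest is 596 (Policy B).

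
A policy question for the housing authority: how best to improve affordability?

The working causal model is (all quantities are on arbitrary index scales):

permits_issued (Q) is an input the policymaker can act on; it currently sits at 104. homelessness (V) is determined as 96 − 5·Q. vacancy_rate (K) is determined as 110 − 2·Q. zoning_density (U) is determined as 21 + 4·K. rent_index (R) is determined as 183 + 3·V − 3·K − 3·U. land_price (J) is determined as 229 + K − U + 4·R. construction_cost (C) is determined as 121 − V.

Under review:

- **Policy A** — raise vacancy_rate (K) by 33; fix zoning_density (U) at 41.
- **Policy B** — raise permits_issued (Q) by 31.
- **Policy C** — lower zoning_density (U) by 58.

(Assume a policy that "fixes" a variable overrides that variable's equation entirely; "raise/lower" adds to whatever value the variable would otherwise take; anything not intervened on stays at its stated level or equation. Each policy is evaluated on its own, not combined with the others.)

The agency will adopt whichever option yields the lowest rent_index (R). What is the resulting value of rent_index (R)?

Policy A (K + 33, U := 41):
  Q = 104
  V = 96 − 5·104 = -424
  K = 110 − 2·104 (+33 from intervention) = -65
  U = 41
  R = 183 + 3·(-424) − 3·(-65) − 3·41 = -1017
Policy B (Q + 31):
  Q = 104 + 31 = 135
  V = 96 − 5·135 = -579
  K = 110 − 2·135 = -160
  U = 21 + 4·(-160) = -619
  R = 183 + 3·(-579) − 3·(-160) − 3·(-619) = 783
Policy C (U − 58):
  Q = 104
  V = 96 − 5·104 = -424
  K = 110 − 2·104 = -98
  U = 21 + 4·(-98) (−58 from intervention) = -429
  R = 183 + 3·(-424) − 3·(-98) − 3·(-429) = 492
Comparing — Policy A: R=-1017, Policy B: R=783, Policy C: R=492. Lowest is -1017 (Policy A).

-1017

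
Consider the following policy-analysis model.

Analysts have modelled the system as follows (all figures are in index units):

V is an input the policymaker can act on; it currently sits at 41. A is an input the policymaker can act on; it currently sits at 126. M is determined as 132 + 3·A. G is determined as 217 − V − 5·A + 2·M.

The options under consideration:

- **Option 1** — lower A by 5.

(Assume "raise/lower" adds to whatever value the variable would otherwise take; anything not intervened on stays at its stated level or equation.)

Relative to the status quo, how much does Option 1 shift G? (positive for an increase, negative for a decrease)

Baseline:
  V = 41
  A = 126
  M = 132 + 3·126 = 510
  G = 217 − 41 − 5·126 + 2·510 = 566
Option 1 (A − 5):
  V = 41
  A = 126 − 5 = 121
  M = 132 + 3·121 = 495
  G = 217 − 41 − 5·121 + 2·495 = 561
Change in G: 561 − 566 = -5

-5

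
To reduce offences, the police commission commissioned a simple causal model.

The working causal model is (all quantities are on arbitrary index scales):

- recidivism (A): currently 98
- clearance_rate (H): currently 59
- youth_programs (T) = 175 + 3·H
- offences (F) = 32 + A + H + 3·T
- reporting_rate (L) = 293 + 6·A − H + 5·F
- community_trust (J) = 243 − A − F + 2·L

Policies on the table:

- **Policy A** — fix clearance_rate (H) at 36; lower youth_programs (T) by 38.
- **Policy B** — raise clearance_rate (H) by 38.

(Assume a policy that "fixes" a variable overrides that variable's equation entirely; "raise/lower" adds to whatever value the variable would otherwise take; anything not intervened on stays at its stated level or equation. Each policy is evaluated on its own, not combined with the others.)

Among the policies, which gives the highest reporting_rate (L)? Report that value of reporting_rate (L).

8909

Policy A (H := 36, T − 38):
  A = 98
  H = 36
  T = 175 + 3·36 (−38 from intervention) = 245
  F = 32 + 98 + 36 + 3·245 = 901
  L = 293 + 6·98 − 36 + 5·901 = 5350
Policy B (H + 38):
  A = 98
  H = 59 + 38 = 97
  T = 175 + 3·97 = 466
  F = 32 + 98 + 97 + 3·466 = 1625
  L = 293 + 6·98 − 97 + 5·1625 = 8909
Comparing — Policy A: L=5350, Policy B: L=8909. Highest is 8909 (Policy B).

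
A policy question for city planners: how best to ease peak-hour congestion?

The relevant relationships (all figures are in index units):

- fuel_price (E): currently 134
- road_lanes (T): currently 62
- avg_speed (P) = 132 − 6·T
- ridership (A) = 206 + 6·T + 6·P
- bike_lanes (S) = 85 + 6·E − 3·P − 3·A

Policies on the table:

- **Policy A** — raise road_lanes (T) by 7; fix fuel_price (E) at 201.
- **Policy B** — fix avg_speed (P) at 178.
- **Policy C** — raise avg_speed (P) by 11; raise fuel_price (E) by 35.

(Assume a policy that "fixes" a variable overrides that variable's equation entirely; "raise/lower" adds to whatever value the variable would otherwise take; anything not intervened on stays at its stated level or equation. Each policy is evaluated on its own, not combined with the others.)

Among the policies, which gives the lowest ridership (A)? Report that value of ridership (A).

Policy A (T + 7, E := 201):
  T = 62 + 7 = 69
  P = 132 − 6·69 = -282
  A = 206 + 6·69 + 6·(-282) = -1072
Policy B (P := 178):
  T = 62
  P = 178
  A = 206 + 6·62 + 6·178 = 1646
Policy C (P + 11, E + 35):
  T = 62
  P = 132 − 6·62 (+11 from intervention) = -229
  A = 206 + 6·62 + 6·(-229) = -796
Comparing — Policy A: A=-1072, Policy B: A=1646, Policy C: A=-796. Lowest is -1072 (Policy A).

-1072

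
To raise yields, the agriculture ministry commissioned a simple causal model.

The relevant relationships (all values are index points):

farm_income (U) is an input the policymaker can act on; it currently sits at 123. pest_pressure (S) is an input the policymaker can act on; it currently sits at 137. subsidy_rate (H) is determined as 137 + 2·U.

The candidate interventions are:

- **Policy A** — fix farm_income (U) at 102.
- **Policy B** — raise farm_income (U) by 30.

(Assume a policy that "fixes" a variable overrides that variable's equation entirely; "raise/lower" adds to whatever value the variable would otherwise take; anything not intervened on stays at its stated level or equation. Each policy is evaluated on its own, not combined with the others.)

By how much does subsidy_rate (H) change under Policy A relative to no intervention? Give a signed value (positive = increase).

-42

Baseline:
  U = 123
  H = 137 + 2·123 = 383
Policy A (U := 102):
  U = 102
  H = 137 + 2·102 = 341
Change in H: 341 − 383 = -42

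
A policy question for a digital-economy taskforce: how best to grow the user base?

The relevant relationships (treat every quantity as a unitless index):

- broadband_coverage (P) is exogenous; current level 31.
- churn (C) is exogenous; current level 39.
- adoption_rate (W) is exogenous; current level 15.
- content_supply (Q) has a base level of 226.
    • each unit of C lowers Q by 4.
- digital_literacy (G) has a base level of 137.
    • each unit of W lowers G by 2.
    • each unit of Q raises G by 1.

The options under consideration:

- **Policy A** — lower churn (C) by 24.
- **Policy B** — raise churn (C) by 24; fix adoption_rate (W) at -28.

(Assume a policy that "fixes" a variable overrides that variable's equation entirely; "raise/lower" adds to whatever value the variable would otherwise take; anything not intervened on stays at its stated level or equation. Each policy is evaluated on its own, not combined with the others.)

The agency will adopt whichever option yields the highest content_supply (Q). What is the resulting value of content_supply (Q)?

Policy A (C − 24):
  C = 39 − 24 = 15
  Q = 226 − 4·15 = 166
Policy B (C + 24, W := -28):
  C = 39 + 24 = 63
  Q = 226 − 4·63 = -26
Comparing — Policy A: Q=166, Policy B: Q=-26. Highest is 166 (Policy A).

166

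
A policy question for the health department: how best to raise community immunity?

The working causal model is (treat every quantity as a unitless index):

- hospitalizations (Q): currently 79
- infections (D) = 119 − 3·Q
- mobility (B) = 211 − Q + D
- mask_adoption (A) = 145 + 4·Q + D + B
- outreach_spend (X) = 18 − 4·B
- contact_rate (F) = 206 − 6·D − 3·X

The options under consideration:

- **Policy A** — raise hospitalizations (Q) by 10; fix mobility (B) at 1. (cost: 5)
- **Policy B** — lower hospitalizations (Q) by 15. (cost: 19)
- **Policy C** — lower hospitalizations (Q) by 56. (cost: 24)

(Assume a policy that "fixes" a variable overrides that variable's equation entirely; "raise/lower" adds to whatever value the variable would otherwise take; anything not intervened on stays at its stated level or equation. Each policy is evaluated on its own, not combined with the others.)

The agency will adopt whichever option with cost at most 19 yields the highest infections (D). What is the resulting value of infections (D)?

Policy A (Q + 10, B := 1):
  Q = 79 + 10 = 89
  D = 119 − 3·89 = -148
Policy B (Q − 15):
  Q = 79 − 15 = 64
  D = 119 − 3·64 = -73
Comparing — Policy A: D=-148, Policy B: D=-73. Highest is -73 (Policy B).

-73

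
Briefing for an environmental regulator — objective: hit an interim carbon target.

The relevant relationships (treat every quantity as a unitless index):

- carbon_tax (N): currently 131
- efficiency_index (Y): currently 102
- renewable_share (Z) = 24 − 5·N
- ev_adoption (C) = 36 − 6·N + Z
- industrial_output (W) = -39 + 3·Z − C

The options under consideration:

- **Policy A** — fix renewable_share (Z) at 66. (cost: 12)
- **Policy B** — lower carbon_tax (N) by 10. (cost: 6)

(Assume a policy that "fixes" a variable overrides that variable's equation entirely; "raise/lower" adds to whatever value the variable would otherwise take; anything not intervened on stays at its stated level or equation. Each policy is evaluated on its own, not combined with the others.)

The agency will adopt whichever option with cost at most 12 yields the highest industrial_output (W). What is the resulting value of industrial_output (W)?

Policy A (Z := 66):
  N = 131
  Z = 66
  C = 36 − 6·131 + 66 = -684
  W = -39 + 3·66 − (-684) = 843
Policy B (N − 10):
  N = 131 − 10 = 121
  Z = 24 − 5·121 = -581
  C = 36 − 6·121 + (-581) = -1271
  W = -39 + 3·(-581) − (-1271) = -511
Comparing — Policy A: W=843, Policy B: W=-511. Highest is 843 (Policy A).

843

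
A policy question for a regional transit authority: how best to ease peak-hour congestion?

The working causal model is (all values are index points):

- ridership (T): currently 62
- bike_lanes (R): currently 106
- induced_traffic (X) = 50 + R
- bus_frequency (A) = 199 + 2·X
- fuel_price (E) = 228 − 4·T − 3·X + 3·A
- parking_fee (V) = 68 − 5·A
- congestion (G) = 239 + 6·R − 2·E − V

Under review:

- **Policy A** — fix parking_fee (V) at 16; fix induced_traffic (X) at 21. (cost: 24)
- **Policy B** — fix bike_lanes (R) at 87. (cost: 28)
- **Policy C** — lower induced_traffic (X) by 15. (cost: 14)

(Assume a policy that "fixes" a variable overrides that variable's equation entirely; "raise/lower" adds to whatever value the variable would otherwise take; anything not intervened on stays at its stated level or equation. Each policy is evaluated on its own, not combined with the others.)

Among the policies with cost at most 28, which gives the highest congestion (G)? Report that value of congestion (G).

1212

Policy A (V := 16, X := 21):
  T = 62
  R = 106
  X = 21
  A = 199 + 2·21 = 241
  E = 228 − 4·62 − 3·21 + 3·241 = 640
  V = 16
  G = 239 + 6·106 − 2·640 − 16 = -421
Policy B (R := 87):
  T = 62
  R = 87
  X = 50 + 87 = 137
  A = 199 + 2·137 = 473
  E = 228 − 4·62 − 3·137 + 3·473 = 988
  V = 68 − 5·473 = -2297
  G = 239 + 6·87 − 2·988 − (-2297) = 1082
Policy C (X − 15):
  T = 62
  R = 106
  X = 50 + 106 (−15 from intervention) = 141
  A = 199 + 2·141 = 481
  E = 228 − 4·62 − 3·141 + 3·481 = 1000
  V = 68 − 5·481 = -2337
  G = 239 + 6·106 − 2·1000 − (-2337) = 1212
Comparing — Policy A: G=-421, Policy B: G=1082, Policy C: G=1212. Highest is 1212 (Policy C).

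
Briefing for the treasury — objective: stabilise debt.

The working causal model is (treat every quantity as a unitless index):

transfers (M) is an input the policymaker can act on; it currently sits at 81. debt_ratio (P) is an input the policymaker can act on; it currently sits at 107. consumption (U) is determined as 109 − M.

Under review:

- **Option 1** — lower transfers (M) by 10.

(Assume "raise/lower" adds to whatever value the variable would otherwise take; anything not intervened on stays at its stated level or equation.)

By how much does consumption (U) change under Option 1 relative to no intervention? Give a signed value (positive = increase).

10

Baseline:
  M = 81
  U = 109 − 81 = 28
Option 1 (M − 10):
  M = 81 − 10 = 71
  U = 109 − 71 = 38
Change in U: 38 − 28 = 10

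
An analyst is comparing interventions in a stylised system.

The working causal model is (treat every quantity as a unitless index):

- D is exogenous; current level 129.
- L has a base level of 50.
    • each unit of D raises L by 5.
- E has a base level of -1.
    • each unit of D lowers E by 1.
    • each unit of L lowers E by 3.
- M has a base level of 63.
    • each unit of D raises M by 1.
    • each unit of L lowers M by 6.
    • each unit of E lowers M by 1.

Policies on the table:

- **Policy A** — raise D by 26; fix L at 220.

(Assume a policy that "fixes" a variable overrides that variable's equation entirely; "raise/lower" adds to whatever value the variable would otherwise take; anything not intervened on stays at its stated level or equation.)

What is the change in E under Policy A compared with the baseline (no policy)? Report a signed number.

1399

Baseline:
  D = 129
  L = 50 + 5·129 = 695
  E = -1 − 129 − 3·695 = -2215
Policy A (D + 26, L := 220):
  D = 129 + 26 = 155
  L = 220
  E = -1 − 155 − 3·220 = -816
Change in E: -816 − (-2215) = 1399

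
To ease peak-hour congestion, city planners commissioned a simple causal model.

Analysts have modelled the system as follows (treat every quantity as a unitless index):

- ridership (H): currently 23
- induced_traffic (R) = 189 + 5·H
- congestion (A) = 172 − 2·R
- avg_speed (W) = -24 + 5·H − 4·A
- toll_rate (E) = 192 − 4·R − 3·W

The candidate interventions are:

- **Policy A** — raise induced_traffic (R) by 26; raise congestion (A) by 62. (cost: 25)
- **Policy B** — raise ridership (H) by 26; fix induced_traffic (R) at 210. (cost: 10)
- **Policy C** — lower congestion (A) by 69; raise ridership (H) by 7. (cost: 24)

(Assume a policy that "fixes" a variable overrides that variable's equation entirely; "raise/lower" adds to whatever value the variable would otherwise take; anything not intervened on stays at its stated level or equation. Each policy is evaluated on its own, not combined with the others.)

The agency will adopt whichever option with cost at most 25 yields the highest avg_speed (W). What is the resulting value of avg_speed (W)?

2426

Policy A (R + 26, A + 62):
  H = 23
  R = 189 + 5·23 (+26 from intervention) = 330
  A = 172 − 2·330 (+62 from intervention) = -426
  W = -24 + 5·23 − 4·(-426) = 1795
Policy B (H + 26, R := 210):
  H = 23 + 26 = 49
  R = 210
  A = 172 − 2·210 = -248
  W = -24 + 5·49 − 4·(-248) = 1213
Policy C (A − 69, H + 7):
  H = 23 + 7 = 30
  R = 189 + 5·30 = 339
  A = 172 − 2·339 (−69 from intervention) = -575
  W = -24 + 5·30 − 4·(-575) = 2426
Comparing — Policy A: W=1795, Policy B: W=1213, Policy C: W=2426. Highest is 2426 (Policy C).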